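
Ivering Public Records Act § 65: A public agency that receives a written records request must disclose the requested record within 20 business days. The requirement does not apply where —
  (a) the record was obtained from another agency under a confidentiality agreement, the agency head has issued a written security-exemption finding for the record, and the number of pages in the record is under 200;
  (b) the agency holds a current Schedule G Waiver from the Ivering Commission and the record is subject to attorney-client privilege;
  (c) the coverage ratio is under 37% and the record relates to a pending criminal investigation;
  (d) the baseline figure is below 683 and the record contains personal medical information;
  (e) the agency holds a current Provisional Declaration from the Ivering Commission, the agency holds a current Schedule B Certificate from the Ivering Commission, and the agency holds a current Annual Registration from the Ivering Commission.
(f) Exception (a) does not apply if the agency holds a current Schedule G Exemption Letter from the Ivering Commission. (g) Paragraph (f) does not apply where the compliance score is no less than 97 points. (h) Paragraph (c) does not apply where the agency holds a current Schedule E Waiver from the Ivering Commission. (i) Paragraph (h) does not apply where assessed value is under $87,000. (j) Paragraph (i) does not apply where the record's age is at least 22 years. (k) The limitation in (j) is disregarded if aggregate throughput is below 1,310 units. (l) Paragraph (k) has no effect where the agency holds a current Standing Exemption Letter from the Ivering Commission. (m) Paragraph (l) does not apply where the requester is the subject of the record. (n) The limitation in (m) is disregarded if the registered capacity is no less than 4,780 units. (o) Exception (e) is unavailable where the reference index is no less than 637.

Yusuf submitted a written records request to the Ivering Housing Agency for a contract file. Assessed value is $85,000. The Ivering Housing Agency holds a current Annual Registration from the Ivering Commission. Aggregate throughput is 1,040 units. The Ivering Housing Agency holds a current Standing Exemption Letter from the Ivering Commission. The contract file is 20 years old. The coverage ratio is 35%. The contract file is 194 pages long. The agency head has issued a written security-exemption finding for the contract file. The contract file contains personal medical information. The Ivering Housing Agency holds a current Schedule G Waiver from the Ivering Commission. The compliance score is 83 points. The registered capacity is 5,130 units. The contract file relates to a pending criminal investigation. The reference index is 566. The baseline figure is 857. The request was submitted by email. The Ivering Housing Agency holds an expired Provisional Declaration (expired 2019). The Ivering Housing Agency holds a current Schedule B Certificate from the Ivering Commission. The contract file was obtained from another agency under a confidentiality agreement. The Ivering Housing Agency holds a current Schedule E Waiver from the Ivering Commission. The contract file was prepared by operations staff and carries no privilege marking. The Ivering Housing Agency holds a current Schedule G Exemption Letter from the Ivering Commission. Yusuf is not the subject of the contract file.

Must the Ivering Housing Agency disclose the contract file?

Exception (a) is satisfied on its face — the contract file was obtained under a confidentiality agreement; a written security-exemption finding has been issued; the number of pages in the record is 194, under the 200 limit. Turning to paragraphs (f)–(g): (f) operates — a current Schedule G Exemption Letter is held. (g), which would lift (f), is not engaged — the compliance score is 83 points, short of 97 points. (a) is therefore removed.
Exception (b) fails — the contract file carries no privilege marking.
All of (c)'s requirements are met (the coverage ratio is 35%, under the 37% limit; the contract file relates to a pending investigation). Applying paragraphs (h)–(n): (h) would limit (c) — a current Schedule E Waiver is held — but (i) sets (h) aside: (i) is engaged — assessed value is $85,000, under the $87,000 limit. (j) is not triggered (the record's age is 20 years, short of 22 years), so (i) stands. (c) remains available.
Exception (d) requires that the baseline figure is below 683; but the baseline figure is 857, not below 683, so (d) is unavailable.
Exception (e) fails — no current Provisional Declaration is held.

No — exception (c) applies; the Ivering Housing Agency is not required to disclose the contract file.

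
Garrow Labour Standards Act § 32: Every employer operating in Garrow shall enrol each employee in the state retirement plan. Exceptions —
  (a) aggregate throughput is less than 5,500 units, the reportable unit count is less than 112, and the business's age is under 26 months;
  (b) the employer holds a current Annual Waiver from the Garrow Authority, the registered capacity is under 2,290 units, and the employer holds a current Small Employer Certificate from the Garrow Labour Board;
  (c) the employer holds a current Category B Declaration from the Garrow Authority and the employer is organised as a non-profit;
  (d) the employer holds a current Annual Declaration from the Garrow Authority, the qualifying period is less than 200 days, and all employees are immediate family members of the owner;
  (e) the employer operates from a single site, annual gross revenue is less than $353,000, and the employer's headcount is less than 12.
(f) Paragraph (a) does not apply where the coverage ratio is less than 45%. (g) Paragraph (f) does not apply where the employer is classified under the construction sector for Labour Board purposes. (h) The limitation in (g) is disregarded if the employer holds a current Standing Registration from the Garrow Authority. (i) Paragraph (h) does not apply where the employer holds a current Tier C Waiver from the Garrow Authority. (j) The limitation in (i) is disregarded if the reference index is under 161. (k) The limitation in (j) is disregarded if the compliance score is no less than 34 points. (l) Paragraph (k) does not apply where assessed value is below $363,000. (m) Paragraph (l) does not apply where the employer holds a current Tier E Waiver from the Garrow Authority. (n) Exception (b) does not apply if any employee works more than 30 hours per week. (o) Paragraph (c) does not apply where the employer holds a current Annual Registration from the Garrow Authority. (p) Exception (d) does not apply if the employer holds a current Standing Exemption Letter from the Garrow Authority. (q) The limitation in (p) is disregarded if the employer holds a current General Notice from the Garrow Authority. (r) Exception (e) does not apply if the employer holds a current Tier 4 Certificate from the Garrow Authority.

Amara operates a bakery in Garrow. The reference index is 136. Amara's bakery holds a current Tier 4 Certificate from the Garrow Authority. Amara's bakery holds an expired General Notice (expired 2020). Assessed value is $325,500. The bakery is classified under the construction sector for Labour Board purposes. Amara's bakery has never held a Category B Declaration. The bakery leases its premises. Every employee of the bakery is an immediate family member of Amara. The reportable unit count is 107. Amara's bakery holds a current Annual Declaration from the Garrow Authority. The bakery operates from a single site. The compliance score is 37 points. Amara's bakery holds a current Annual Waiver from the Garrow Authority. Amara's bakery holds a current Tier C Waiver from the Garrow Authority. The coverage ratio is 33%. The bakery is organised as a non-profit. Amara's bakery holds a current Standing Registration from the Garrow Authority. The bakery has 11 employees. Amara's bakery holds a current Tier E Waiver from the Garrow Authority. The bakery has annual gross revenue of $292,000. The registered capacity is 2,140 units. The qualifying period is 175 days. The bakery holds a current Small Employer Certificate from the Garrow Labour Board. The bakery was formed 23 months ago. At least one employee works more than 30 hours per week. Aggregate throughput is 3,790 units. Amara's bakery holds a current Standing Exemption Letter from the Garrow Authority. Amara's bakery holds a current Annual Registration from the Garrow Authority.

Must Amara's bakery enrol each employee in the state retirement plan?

No — exception (a) applies; Amara's bakery is not required to enrol each employee in the state retirement plan.

Exception (a): aggregate throughput is 3,790 units, less than the 5,500 units limit; the reportable unit count is 107, less than the 112 limit; the business's age is 23 months, under the 26 months limit — every condition holds. Applying paragraphs (f)–(m): (f) would limit (a) — the coverage ratio is 33%, less than the 45% limit — but (g) sets (f) aside: (g) operates against (f): the bakery is classified under the construction sector. (h) would limit (g) — a current Standing Registration is held — but (i) sets (h) aside: (i) is engaged — a current Tier C Waiver is held. (j) would limit (i) — the reference index is 136, under the 161 limit — but (k) sets (j) aside: (k) operates against (j): the compliance score is 37 points, meeting the 34 points threshold. (l) would limit (k) — assessed value is $325,500, below the $363,000 limit — but (m) sets (l) aside: (m) applies — a current Tier E Waiver is held. Exception (a) stands.
All of (b)'s requirements are met (a current Annual Waiver is held; the registered capacity is 2,140 units, under the 2,290 units limit; a current Small Employer Certificate is held). However, paragraph (n) must be considered: (n) applies — at least one employee exceeds 30 hours/week. (b) is therefore removed.
Exception (c) does not apply: no current Category B Declaration is held.
Exception (d): a current Annual Declaration is held; the qualifying period is 175 days, less than the 200 days limit; every employee is an immediate family member — every condition holds. Turning to paragraphs (p)–(q): (p) operates — a current Standing Exemption Letter is held. (q) is not engaged (the General Notice is not current), so (p) stands. (d) is therefore removed.
Exception (e)'s conditions are all satisfied: the employer operates from a single site; annual gross revenue is $292,000, less than the $353,000 limit; the employer's headcount is 11, less than the 12 limit. But: (r) operates against (e): a current Tier 4 Certificate is held. So (e) is unavailable.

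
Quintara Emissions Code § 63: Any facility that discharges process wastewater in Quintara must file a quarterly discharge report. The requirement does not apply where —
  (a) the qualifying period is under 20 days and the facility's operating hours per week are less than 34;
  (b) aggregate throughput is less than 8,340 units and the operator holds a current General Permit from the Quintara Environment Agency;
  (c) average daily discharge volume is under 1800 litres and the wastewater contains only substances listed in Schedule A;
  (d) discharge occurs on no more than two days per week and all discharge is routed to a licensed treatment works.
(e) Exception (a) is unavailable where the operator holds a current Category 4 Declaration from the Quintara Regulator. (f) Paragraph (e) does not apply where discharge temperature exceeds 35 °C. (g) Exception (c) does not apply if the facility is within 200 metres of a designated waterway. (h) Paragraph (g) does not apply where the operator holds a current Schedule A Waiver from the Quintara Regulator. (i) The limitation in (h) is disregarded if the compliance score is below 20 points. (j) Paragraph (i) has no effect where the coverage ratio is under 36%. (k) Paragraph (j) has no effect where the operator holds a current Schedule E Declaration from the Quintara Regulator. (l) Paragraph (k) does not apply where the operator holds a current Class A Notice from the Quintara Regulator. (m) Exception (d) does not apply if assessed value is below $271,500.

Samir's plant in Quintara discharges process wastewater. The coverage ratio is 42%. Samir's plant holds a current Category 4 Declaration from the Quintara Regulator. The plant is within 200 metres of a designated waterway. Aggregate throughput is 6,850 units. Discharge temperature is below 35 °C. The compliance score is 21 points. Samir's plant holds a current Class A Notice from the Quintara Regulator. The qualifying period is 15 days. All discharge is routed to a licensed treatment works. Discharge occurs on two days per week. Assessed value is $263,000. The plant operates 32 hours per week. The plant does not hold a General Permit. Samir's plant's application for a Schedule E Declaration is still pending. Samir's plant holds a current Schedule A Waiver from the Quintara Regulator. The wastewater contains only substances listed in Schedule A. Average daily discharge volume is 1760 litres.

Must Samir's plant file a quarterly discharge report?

No — exception (c) applies; Samir's plant is not required to file a quarterly discharge report.

All of (a)'s requirements are met (the qualifying period is 15 days, under the 20 days limit; the facility's operating hours per week are 32, less than the 34 limit). But: (e) operates against (a): a current Category 4 Declaration is held. (f), which would lift (e), does not operate here — discharge temperature is below 35 °C. So (a) is unavailable.
Exception (b) fails — no General Permit is held.
Exception (c) is satisfied on its face — average daily discharge volume is 1760 litres, under the 1800 litres limit; the wastewater is Schedule-A-only. Considering the limiting provisions: (g) would limit (c) — the plant is within 200 m of a designated waterway — but (h) sets (g) aside: (h) operates — a current Schedule A Waiver is held. (i) is not triggered (the compliance score is 21 points, not below 20 points), so (h) stands. Exception (c) stands.
Exception (d): discharge occurs on no more than two days per week; discharge is routed to a licensed treatment works — every condition holds. Turning to paragraph (m): (m) operates against (d): assessed value is $263,000, below the $271,500 limit. (d) is therefore removed.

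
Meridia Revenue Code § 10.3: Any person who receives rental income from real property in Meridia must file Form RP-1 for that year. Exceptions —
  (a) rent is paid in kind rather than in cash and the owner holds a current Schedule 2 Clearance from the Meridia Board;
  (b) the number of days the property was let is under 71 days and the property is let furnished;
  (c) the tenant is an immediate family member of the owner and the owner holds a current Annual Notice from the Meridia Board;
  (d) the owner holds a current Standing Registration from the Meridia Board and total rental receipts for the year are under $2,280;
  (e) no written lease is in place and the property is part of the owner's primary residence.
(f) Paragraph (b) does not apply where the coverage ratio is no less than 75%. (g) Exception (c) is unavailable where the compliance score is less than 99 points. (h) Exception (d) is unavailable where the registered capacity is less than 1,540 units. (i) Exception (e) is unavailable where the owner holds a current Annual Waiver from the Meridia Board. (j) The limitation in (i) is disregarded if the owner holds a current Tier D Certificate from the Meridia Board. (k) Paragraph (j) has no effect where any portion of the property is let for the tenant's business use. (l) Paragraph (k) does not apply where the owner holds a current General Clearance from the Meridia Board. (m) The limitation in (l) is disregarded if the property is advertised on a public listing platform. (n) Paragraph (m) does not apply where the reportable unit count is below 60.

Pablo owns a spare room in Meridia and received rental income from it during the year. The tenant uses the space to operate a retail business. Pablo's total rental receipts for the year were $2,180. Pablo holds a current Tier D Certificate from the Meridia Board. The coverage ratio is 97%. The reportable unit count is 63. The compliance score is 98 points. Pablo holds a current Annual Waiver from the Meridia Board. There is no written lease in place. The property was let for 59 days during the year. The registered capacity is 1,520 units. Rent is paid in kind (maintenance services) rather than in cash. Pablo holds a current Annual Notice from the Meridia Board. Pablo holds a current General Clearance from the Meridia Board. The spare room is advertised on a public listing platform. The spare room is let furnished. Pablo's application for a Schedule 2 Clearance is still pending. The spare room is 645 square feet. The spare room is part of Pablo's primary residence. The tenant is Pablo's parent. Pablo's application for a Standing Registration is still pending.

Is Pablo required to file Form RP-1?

Yes — Pablo must file Form RP-1.

Exception (a) fails — the Schedule 2 Clearance is not current.
Exception (b)'s conditions are all satisfied: the number of days the property was let is 59 days, under the 71 days limit; the property is let furnished. However, paragraph (f) must be considered: (f) operates against (b): the coverage ratio is 97%, meeting the 75% threshold. So (b) is unavailable.
Exception (c)'s conditions are all satisfied: the tenant is an immediate family member; a current Annual Notice is held. However, paragraph (g) must be considered: (g) operates against (c): the compliance score is 98 points, less than the 99 points limit. Exception (c) does not apply.
Exception (d) requires that the owner holds a current Standing Registration from the Meridia Board; but no current Standing Registration is held, so (d) is unavailable.
Exception (e) is satisfied on its face — there is no written lease; the spare room is part of the primary residence. But: (i) is triggered — a current Annual Waiver is held. (j) is triggered (a current Tier D Certificate is held), but is overridden by (k): (k) operates against (j): the space is let for business use. (l) applies (a current General Clearance is held), but is displaced by (m): (m) applies — the property is publicly advertised. (n), which would lift (m), is inapplicable — the reportable unit count is 63, not below 60. So (e) is unavailable.
No exception applies. The general rule governs.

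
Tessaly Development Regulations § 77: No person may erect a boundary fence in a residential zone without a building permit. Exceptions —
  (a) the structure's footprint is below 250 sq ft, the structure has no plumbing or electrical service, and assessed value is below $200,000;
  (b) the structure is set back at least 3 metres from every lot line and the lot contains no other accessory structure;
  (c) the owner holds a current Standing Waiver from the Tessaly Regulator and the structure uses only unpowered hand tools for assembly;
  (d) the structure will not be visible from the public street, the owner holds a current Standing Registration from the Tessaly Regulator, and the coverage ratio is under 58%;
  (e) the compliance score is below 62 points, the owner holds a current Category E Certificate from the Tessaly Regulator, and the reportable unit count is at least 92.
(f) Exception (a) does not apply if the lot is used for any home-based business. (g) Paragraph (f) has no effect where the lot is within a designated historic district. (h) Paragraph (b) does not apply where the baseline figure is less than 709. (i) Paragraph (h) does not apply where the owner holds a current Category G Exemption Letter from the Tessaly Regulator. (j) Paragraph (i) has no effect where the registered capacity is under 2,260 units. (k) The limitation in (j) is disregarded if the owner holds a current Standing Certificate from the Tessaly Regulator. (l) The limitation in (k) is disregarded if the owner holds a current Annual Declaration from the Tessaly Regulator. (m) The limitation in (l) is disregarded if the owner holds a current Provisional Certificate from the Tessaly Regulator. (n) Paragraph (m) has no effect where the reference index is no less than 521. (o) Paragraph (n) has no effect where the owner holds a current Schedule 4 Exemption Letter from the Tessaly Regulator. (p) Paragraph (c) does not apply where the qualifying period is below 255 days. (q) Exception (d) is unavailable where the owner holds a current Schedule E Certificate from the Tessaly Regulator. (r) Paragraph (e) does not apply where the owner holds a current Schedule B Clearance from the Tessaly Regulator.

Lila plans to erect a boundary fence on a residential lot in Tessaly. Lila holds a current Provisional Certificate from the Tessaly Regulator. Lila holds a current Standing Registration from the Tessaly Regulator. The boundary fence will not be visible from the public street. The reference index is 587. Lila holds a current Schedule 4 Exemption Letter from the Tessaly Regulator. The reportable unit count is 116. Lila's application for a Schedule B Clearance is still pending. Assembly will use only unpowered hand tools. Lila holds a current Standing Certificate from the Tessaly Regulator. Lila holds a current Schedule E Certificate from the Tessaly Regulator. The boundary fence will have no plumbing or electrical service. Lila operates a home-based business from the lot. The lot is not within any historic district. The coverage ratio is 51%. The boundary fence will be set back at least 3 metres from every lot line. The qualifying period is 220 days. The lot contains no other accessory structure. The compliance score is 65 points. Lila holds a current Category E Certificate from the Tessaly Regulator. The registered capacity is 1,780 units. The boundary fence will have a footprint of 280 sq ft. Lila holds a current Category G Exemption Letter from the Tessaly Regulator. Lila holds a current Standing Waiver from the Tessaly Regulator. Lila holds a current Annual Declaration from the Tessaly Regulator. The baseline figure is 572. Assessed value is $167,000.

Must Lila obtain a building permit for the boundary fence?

Exception (a) does not apply: the structure's footprint is 280 sq ft, not below 250 sq ft.
Exception (b) is satisfied on its face — the setback is at least 3 m on every side; the lot has no other accessory structure. Applying paragraphs (h)–(o): (h) would limit (b) — the baseline figure is 572, less than the 709 limit — but (i) sets (h) aside: (i) operates — a current Category G Exemption Letter is held. (j) operates (the registered capacity is 1,780 units, under the 2,260 units limit), but is itself disapplied by (k): (k) operates against (j): a current Standing Certificate is held. (l) would limit (k) — a current Annual Declaration is held — but (m) sets (l) aside: (m) is engaged — a current Provisional Certificate is held. (n) would limit (m) — the reference index is 587, meeting the 521 threshold — but (o) sets (n) aside: (o) operates against (n): a current Schedule 4 Exemption Letter is held. So (b) applies.
All of (c)'s requirements are met (a current Standing Waiver is held; assembly uses only hand tools). However, paragraph (p) must be considered: (p) operates against (c): the qualifying period is 220 days, below the 255 days limit. Exception (c) does not apply.
Exception (d) is satisfied on its face — the structure will not be visible from the street; a current Standing Registration is held; the coverage ratio is 51%, under the 58% limit. However, paragraph (q) must be considered: (q) applies — a current Schedule E Certificate is held. (d) is therefore removed.
Exception (e) does not apply: the compliance score is 65 points, not below 62 points.

No — exception (b) applies; Lila does not need a building permit.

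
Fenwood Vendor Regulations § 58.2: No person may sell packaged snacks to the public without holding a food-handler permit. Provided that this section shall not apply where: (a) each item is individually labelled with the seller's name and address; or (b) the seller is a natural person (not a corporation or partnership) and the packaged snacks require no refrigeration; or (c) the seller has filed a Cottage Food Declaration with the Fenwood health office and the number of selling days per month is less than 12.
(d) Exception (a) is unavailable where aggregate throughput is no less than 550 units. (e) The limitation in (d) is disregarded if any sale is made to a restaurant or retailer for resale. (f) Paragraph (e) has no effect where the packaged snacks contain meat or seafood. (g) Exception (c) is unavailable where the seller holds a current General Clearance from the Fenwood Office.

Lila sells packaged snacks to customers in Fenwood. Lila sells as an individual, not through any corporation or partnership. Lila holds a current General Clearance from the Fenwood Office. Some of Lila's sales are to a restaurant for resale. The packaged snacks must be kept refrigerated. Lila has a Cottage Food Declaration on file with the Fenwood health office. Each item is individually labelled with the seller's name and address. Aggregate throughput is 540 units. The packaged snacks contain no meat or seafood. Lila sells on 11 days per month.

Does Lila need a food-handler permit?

All of (a)'s requirements are met (items are individually labelled). Under paragraphs (d)–(f): (d) does not operate here — aggregate throughput is 540 units, short of 550 units. (a) remains available.
Exception (b) requires that the packaged snacks require no refrigeration; but the packaged snacks require refrigeration, so (b) is unavailable.
Exception (c): a Cottage Food Declaration is on file; the number of selling days per month is 11, less than the 12 limit — every condition holds. But applying paragraph (g): (g) operates against (c): a current General Clearance is held. Exception (c) does not apply.

No — exception (a) applies; Lila is not required to hold a food-handler permit.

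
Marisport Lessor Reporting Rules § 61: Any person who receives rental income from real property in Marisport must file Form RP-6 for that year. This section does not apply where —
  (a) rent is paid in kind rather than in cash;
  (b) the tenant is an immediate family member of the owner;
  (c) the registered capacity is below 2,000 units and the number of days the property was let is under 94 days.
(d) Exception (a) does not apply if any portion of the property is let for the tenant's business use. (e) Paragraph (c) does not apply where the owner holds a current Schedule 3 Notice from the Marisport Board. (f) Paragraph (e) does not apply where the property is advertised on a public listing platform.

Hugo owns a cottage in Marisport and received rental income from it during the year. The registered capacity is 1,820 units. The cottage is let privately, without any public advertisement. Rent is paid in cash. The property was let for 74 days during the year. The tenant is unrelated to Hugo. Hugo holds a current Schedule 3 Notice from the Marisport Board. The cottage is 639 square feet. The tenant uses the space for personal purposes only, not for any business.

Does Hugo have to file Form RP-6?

Yes — Hugo must file Form RP-6.

Exception (a) fails — rent is paid in cash.
Exception (b) fails — the tenant is unrelated to the owner.
Exception (c) is satisfied on its face — the registered capacity is 1,820 units, below the 2,000 units limit; the number of days the property was let is 74 days, under the 94 days limit. But: (e) is triggered — a current Schedule 3 Notice is held. (f), which would lift (e), is not triggered — the property is let privately without advertisement. Exception (c) does not apply.
Every exception is unavailable, so the rule governs.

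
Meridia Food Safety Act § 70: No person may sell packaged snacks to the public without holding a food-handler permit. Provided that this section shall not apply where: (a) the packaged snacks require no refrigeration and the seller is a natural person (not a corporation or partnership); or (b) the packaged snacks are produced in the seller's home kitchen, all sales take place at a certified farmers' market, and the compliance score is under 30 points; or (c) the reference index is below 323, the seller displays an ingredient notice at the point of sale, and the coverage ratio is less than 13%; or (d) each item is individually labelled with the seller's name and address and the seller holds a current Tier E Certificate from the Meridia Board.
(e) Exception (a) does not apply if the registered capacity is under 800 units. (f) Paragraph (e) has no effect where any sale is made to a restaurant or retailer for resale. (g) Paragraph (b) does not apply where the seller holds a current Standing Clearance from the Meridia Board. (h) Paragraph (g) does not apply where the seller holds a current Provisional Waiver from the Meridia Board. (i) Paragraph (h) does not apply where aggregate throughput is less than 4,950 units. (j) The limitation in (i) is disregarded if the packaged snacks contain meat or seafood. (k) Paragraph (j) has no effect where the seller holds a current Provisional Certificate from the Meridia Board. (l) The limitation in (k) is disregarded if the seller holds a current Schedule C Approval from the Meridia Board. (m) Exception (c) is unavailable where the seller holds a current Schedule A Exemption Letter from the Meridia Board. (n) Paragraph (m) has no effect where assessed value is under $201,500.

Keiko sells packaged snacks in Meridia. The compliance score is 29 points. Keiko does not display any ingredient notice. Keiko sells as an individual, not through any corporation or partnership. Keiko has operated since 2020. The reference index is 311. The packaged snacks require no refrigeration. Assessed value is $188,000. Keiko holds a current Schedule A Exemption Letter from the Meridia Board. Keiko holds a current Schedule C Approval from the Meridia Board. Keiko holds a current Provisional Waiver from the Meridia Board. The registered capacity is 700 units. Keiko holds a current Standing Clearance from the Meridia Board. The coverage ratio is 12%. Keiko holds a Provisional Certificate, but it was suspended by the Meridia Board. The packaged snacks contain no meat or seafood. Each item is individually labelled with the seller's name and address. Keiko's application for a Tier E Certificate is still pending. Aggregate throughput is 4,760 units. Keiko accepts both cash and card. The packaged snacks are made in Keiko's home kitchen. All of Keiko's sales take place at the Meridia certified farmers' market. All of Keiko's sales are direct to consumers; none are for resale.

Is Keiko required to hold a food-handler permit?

Yes — Keiko must hold a food-handler permit.

Exception (a) is satisfied on its face — the packaged snacks are shelf-stable; the seller is a natural person. But: (e) operates against (a): the registered capacity is 700 units, under the 800 units limit. (f), which would lift (e), is not triggered — no sales are for resale. (a) is therefore removed.
All of (b)'s requirements are met (the packaged snacks are home-kitchen produced; all sales are at a certified farmers' market; the compliance score is 29 points, under the 30 points limit). But: (g) operates against (b): a current Standing Clearance is held. (h) would limit (g) — a current Provisional Waiver is held — but (i) sets (h) aside: (i) is engaged — aggregate throughput is 4,760 units, less than the 4,950 units limit. (j) does not operate here (the packaged snacks contain no meat or seafood), so (i) stands. So (b) is unavailable.
Exception (c) requires that the seller displays an ingredient notice at the point of sale; but no ingredient notice is displayed, so (c) is unavailable.
Exception (d) requires that the seller holds a current Tier E Certificate from the Meridia Board; but there is no Tier E Certificate in force, so (d) is unavailable.
None of the exceptions is available; § 70 applies in full.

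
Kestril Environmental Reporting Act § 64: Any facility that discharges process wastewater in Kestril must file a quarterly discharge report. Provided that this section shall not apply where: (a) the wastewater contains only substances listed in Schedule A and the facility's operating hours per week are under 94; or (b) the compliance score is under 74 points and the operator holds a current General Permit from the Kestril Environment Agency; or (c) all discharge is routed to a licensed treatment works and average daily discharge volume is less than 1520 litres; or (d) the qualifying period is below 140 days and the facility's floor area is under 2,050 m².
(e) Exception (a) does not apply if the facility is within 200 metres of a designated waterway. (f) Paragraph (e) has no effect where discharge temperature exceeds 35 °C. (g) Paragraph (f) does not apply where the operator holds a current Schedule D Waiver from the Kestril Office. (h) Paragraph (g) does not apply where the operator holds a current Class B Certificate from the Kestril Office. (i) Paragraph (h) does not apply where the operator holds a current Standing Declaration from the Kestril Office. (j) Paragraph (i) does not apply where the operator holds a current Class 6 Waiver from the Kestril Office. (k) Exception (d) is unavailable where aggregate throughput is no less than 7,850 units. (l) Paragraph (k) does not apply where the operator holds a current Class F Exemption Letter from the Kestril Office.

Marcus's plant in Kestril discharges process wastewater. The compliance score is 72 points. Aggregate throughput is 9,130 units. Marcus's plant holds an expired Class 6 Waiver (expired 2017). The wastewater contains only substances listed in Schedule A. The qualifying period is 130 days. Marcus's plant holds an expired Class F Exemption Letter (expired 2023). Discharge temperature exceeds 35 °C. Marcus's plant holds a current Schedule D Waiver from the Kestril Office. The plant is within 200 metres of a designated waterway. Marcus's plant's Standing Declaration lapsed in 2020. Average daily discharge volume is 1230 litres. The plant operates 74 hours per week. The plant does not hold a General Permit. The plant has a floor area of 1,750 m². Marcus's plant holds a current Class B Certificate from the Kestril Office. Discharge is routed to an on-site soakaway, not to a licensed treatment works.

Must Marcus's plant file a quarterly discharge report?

Exception (a) is satisfied on its face — the wastewater is Schedule-A-only; the facility's operating hours per week are 74, under the 94 limit. Considering the limiting provisions: (e) applies (the plant is within 200 m of a designated waterway), but is set aside by (f): (f) operates against (e): discharge temperature exceeds 35 °C. (g) is triggered (a current Schedule D Waiver is held), but is overridden by (h): (h) is engaged — a current Class B Certificate is held. (i) is not engaged (no current Standing Declaration is held), so (h) stands. (a) remains available.
Exception (b) fails — no General Permit is held.
Exception (c) requires that all discharge is routed to a licensed treatment works; but discharge is not routed to a licensed treatment works, so (c) is unavailable.
All of (d)'s requirements are met (the qualifying period is 130 days, below the 140 days limit; the facility's floor area is 1,750 m², under the 2,050 m² limit). But applying paragraphs (k)–(l): (k) operates against (d): aggregate throughput is 9,130 units, meeting the 7,850 units threshold. (l), which would lift (k), does not operate here — there is no Class F Exemption Letter in force. Exception (d) does not apply.

No — exception (a) applies; Marcus's plant is not required to file a quarterly discharge report.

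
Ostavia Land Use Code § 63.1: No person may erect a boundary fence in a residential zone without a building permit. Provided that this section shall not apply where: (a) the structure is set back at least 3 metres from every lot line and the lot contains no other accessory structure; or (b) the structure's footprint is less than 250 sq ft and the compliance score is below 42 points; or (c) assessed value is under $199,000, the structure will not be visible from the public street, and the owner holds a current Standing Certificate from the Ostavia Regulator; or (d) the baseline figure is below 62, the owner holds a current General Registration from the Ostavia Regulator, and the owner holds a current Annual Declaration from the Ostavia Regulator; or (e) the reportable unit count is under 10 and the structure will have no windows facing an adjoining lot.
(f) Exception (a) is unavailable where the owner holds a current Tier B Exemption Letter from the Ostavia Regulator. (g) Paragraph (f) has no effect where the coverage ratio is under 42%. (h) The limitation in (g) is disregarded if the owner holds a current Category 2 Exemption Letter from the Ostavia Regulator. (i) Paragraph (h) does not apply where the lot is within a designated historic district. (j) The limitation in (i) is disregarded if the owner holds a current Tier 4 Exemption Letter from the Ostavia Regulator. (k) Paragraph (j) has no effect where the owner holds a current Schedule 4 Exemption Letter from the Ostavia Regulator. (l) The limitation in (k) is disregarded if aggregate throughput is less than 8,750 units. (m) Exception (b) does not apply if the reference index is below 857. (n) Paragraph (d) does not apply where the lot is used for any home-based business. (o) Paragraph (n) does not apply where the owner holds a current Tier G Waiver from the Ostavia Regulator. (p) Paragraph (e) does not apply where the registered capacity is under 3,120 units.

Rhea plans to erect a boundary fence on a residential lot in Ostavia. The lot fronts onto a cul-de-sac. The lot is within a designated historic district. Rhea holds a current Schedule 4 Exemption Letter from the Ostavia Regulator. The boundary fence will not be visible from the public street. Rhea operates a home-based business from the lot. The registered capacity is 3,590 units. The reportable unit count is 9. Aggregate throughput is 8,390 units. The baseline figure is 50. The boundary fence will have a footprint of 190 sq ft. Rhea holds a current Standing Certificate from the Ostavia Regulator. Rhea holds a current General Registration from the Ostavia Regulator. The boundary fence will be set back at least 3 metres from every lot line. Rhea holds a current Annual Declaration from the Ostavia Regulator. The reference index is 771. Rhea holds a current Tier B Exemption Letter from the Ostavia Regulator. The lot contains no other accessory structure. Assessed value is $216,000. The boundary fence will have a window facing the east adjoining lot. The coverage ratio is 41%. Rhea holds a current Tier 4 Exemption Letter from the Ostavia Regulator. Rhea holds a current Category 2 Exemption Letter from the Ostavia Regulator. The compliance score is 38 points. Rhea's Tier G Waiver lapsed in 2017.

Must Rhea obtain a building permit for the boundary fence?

Exception (a)'s conditions are all satisfied: the setback is at least 3 m on every side; the lot has no other accessory structure. However, paragraphs (f)–(l) must be considered: (f) operates against (a): a current Tier B Exemption Letter is held. (g) would limit (f) — the coverage ratio is 41%, under the 42% limit — but (h) sets (g) aside: (h) operates against (g): a current Category 2 Exemption Letter is held. (i) would limit (h) — the lot is in a historic district — but (j) sets (i) aside: (j) operates against (i): a current Tier 4 Exemption Letter is held. (k) is triggered (a current Schedule 4 Exemption Letter is held), but is displaced by (l): (l) operates against (k): aggregate throughput is 8,390 units, less than the 8,750 units limit. (a) is therefore removed.
Exception (b)'s conditions are all satisfied: the structure's footprint is 190 sq ft, less than the 250 sq ft limit; the compliance score is 38 points, below the 42 points limit. Turning to paragraph (m): (m) applies — the reference index is 771, below the 857 limit. Exception (b) does not apply.
Exception (c) fails — assessed value is $216,000, not under $199,000.
Exception (d): the baseline figure is 50, below the 62 limit; a current General Registration is held; a current Annual Declaration is held — every condition holds. However, paragraphs (n)–(o) must be considered: (n) operates against (d): a home-based business operates on the lot. (o) is not engaged (no current Tier G Waiver is held), so (n) stands. Exception (d) does not apply.
Exception (e) requires that the structure will have no windows facing an adjoining lot; but a window faces an adjoining lot, so (e) is unavailable.
No exception applies. The general rule governs.

Yes — Rhea must obtain a building permit.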